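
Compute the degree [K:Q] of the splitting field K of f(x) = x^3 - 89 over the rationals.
[K:Q] = 6

x^3 - 89 has one real root r = 89^(1/3) and two complex roots r*zeta_3, r*zeta_3^2 where zeta_3 = e^(2*pi*i/3). The splitting field is Q(r, zeta_3). [Q(r):Q] = 3 and [Q(zeta_3):Q] = 2 with gcd = 1, so [Q(r, zeta_3):Q] = 3 * 2 = 6.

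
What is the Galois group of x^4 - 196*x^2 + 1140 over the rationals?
Gal(K/Q) = V_4 (Klein four-group, Z/2Z × Z/2Z)

f factors as (x^2 - 6)(x^2 - 190), so the splitting field is K = Q(sqrt(6), sqrt(190)). The elements 6, 190, 1140 are all non-squares in Q, so sqrt(6) and sqrt(190) generate independent quadratic extensions. Thus [K:Q] = 4 and Gal(K/Q) is generated by the two order-2 automorphisms sqrt(6) ↦ -sqrt(6) and sqrt(190) ↦ -sqrt(190), giving V_4.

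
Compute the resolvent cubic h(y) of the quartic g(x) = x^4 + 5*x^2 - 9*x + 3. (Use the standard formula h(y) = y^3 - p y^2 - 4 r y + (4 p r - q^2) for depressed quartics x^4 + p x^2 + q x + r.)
h(y) = y^3 - 5*y^2 - 12*y - 21

Identify coefficients: p = 5, q = -9, r = 3.
Plug into h(y) = y^3 - p y^2 - 4 r y + (4 p r - q^2):
  h(y) = y^3 - (5) y^2 - 4*(3) y + (4*(5)*(3) - (-9)^2)
       = y^3 + (-5) y^2 + (-12) y + (-21).
Simplifying: h(y) = y^3 - 5*y^2 - 12*y - 21.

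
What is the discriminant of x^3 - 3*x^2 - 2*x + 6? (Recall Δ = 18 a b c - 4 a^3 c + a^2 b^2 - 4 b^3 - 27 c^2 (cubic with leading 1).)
Δ = 392

For x^3 + a x^2 + b x + c the discriminant is Δ = 18 a b c - 4 a^3 c + a^2 b^2 - 4 b^3 - 27 c^2.
Plug a = -3, b = -2, c = 6:
  18*(-3)*(-2)*(6) - 4*(-3)^3*(6) + (-3)^2*(-2)^2 - 4*(-2)^3 - 27*(6)^2
  = 648 + (648) + 36 + (32) + (-972)
  = 392.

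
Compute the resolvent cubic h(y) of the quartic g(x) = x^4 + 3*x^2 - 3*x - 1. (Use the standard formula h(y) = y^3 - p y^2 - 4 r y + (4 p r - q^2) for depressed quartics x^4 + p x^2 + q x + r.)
h(y) = y^3 - 3*y^2 + 4*y - 21

Identify coefficients: p = 3, q = -3, r = -1.
Plug into h(y) = y^3 - p y^2 - 4 r y + (4 p r - q^2):
  h(y) = y^3 - (3) y^2 - 4*(-1) y + (4*(3)*(-1) - (-3)^2)
       = y^3 + (-3) y^2 + (4) y + (-21).
Simplifying: h(y) = y^3 - 3*y^2 + 4*y - 21.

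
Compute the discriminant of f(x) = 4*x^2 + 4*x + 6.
Δ = -80

For a quadratic a x^2 + b x + c the discriminant is Δ = b^2 - 4ac = (4)^2 - 4*(4)*(6) = 16 - (96) = -80.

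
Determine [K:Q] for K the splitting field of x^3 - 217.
[K:Q] = 6

x^3 - 217 has one real root r = 217^(1/3) and two complex roots r*zeta_3, r*zeta_3^2 where zeta_3 = e^(2*pi*i/3). The splitting field is Q(r, zeta_3). [Q(r):Q] = 3 and [Q(zeta_3):Q] = 2 with gcd = 1, so [Q(r, zeta_3):Q] = 3 * 2 = 6.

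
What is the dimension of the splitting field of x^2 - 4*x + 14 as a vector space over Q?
[K:Q] = 2

The discriminant of x^2 + (-4)*x + (14) is b^2 - 4c = 16 - (56) = -40. Since -40 is not a perfect square in Q, the polynomial is irreducible over Q. Its two roots generate a degree-2 extension, so [K:Q] = 2.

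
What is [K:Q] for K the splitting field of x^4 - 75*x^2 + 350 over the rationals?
[K:Q] = 4

f factors as (x^2 - 70)(x^2 - 5); the splitting field is K = Q(sqrt(70), sqrt(5)). Since 70, 5, and 350 are all non-squares in Q, the three subfields Q(sqrt(70)), Q(sqrt(5)), Q(sqrt(350)) are distinct degree-2 extensions, so [K:Q] = 4 (Klein four Galois group).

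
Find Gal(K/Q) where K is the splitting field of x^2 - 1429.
Gal(K/Q) = Z/2Z (cyclic of order 2)

x^2 - 1429 is irreducible over Q since 1429 is not a rational square. The splitting field Q(sqrt(1429)) has degree 2 over Q, and its unique nontrivial automorphism is sqrt(1429) ↦ -sqrt(1429). Hence Gal(Q(sqrt(1429))/Q) = Z/2Z.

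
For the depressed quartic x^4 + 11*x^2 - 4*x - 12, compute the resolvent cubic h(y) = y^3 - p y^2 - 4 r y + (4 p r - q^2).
h(y) = y^3 - 11*y^2 + 48*y - 544

Identify coefficients: p = 11, q = -4, r = -12.
Plug into h(y) = y^3 - p y^2 - 4 r y + (4 p r - q^2):
  h(y) = y^3 - (11) y^2 - 4*(-12) y + (4*(11)*(-12) - (-4)^2)
       = y^3 + (-11) y^2 + (48) y + (-544).
Simplifying: h(y) = y^3 - 11*y^2 + 48*y - 544.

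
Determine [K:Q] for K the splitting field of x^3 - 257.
[K:Q] = 6

x^3 - 257 has one real root r = 257^(1/3) and two complex roots r*zeta_3, r*zeta_3^2 where zeta_3 = e^(2*pi*i/3). The splitting field is Q(r, zeta_3). [Q(r):Q] = 3 and [Q(zeta_3):Q] = 2 with gcd = 1, so [Q(r, zeta_3):Q] = 3 * 2 = 6.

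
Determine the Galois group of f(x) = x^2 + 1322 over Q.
Gal(K/Q) = Z/2Z (cyclic of order 2)

x^2 + 1322 is irreducible over Q since -1322 is not a rational square. The splitting field Q(sqrt(-1322)) has degree 2 over Q, and its unique nontrivial automorphism is sqrt(-1322) ↦ -sqrt(-1322). Hence Gal(Q(sqrt(-1322))/Q) = Z/2Z.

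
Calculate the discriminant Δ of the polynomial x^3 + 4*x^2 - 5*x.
Δ = 900

For x^3 + a x^2 + b x + c the discriminant is Δ = 18 a b c - 4 a^3 c + a^2 b^2 - 4 b^3 - 27 c^2.
Plug a = 4, b = -5, c = 0:
  18*(4)*(-5)*(0) - 4*(4)^3*(0) + (4)^2*(-5)^2 - 4*(-5)^3 - 27*(0)^2
  = 0 + (0) + 400 + (500) + (0)
  = 900.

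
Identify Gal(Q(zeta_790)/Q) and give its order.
|Gal(Q(zeta_790)/Q)| = phi(790) = 312; group ≅ (Z/790Z)^* ≅ Z/4Z × Z/78Z

The n-th cyclotomic polynomial Φ_790(x) is the minimal polynomial of zeta_790 over Q and has degree phi(790) = 312. So Q(zeta_790) is a degree-312 Galois extension with Galois group (Z/790Z)^*. By CRT, (Z/790Z)^* ≅ (Z/2Z)^* × (Z/5Z)^* × (Z/79Z)^*. Each prime-power unit group is (Z/2Z)^* ≅ trivial group (order 1); (Z/5Z)^* ≅ Z/4Z; (Z/79Z)^* ≅ Z/78Z. Hence Gal(Q(zeta_790)/Q) ≅ Z/4Z × Z/78Z.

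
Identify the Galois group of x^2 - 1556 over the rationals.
Gal(K/Q) = Z/2Z (cyclic of order 2)

x^2 - 1556 is irreducible over Q since 1556 is not a rational square. The splitting field Q(sqrt(1556)) has degree 2 over Q, and its unique nontrivial automorphism is sqrt(1556) ↦ -sqrt(1556). Hence Gal(Q(sqrt(1556))/Q) = Z/2Z.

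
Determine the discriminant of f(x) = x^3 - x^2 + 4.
Δ = -416

For x^3 + a x^2 + b x + c the discriminant is Δ = 18 a b c - 4 a^3 c + a^2 b^2 - 4 b^3 - 27 c^2.
Plug a = -1, b = 0, c = 4:
  18*(-1)*(0)*(4) - 4*(-1)^3*(4) + (-1)^2*(0)^2 - 4*(0)^3 - 27*(4)^2
  = 0 + (16) + 0 + (0) + (-432)
  = -416.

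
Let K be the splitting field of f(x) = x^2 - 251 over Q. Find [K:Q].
[K:Q] = 2

The polynomial x^2 - 251 is irreducible over Q since 251 is not a perfect square. Its splitting field is Q(sqrt(251)), which has degree 2 over Q.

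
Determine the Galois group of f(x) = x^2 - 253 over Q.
Gal(K/Q) = Z/2Z (cyclic of order 2)

x^2 - 253 is irreducible over Q since 253 is not a rational square. The splitting field Q(sqrt(253)) has degree 2 over Q, and its unique nontrivial automorphism is sqrt(253) ↦ -sqrt(253). Hence Gal(Q(sqrt(253))/Q) = Z/2Z.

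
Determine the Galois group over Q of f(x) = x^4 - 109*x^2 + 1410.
Gal(K/Q) = V_4 (Klein four-group, Z/2Z × Z/2Z)

f factors as (x^2 - 15)(x^2 - 94), so the splitting field is K = Q(sqrt(15), sqrt(94)). The elements 15, 94, 1410 are all non-squares in Q, so sqrt(15) and sqrt(94) generate independent quadratic extensions. Thus [K:Q] = 4 and Gal(K/Q) is generated by the two order-2 automorphisms sqrt(15) ↦ -sqrt(15) and sqrt(94) ↦ -sqrt(94), giving V_4.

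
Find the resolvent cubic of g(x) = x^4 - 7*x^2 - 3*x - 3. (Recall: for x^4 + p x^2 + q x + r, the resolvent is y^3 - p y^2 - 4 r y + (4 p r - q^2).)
h(y) = y^3 + 7*y^2 + 12*y + 75

Identify coefficients: p = -7, q = -3, r = -3.
Plug into h(y) = y^3 - p y^2 - 4 r y + (4 p r - q^2):
  h(y) = y^3 - (-7) y^2 - 4*(-3) y + (4*(-7)*(-3) - (-3)^2)
       = y^3 + (7) y^2 + (12) y + (75).
Simplifying: h(y) = y^3 + 7*y^2 + 12*y + 75.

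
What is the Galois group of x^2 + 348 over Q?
Gal(K/Q) = Z/2Z (cyclic of order 2)

x^2 + 348 is irreducible over Q since -348 is not a rational square. The splitting field Q(sqrt(-348)) has degree 2 over Q, and its unique nontrivial automorphism is sqrt(-348) ↦ -sqrt(-348). Hence Gal(Q(sqrt(-348))/Q) = Z/2Z.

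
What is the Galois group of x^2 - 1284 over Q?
Gal(K/Q) = Z/2Z (cyclic of order 2)

x^2 - 1284 is irreducible over Q since 1284 is not a rational square. The splitting field Q(sqrt(1284)) has degree 2 over Q, and its unique nontrivial automorphism is sqrt(1284) ↦ -sqrt(1284). Hence Gal(Q(sqrt(1284))/Q) = Z/2Z.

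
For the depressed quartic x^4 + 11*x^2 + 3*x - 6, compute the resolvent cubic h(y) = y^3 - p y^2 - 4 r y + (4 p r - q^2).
h(y) = y^3 - 11*y^2 + 24*y - 273

Identify coefficients: p = 11, q = 3, r = -6.
Plug into h(y) = y^3 - p y^2 - 4 r y + (4 p r - q^2):
  h(y) = y^3 - (11) y^2 - 4*(-6) y + (4*(11)*(-6) - (3)^2)
       = y^3 + (-11) y^2 + (24) y + (-273).
Simplifying: h(y) = y^3 - 11*y^2 + 24*y - 273.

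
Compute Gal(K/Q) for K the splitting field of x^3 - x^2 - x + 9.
Gal(K/Q) = S_3 (symmetric group of order 6)

Compute the discriminant of x^3 + (-1)*x^2 + (-1)*x + (9): Δ = -1984. Since Δ is not a rational square, the Galois group is not contained in A_3; it must be the full S_3 (irreducibility of the cubic rules out anything smaller).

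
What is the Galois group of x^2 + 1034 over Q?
Gal(K/Q) = Z/2Z (cyclic of order 2)

x^2 + 1034 is irreducible over Q since -1034 is not a rational square. The splitting field Q(sqrt(-1034)) has degree 2 over Q, and its unique nontrivial automorphism is sqrt(-1034) ↦ -sqrt(-1034). Hence Gal(Q(sqrt(-1034))/Q) = Z/2Z.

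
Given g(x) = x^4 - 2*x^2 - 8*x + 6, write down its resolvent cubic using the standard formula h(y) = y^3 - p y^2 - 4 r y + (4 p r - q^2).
h(y) = y^3 + 2*y^2 - 24*y - 112

Identify coefficients: p = -2, q = -8, r = 6.
Plug into h(y) = y^3 - p y^2 - 4 r y + (4 p r - q^2):
  h(y) = y^3 - (-2) y^2 - 4*(6) y + (4*(-2)*(6) - (-8)^2)
       = y^3 + (2) y^2 + (-24) y + (-112).
Simplifying: h(y) = y^3 + 2*y^2 - 24*y - 112.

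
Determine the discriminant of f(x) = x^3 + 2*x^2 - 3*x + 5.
Δ = -1231

For x^3 + a x^2 + b x + c the discriminant is Δ = 18 a b c - 4 a^3 c + a^2 b^2 - 4 b^3 - 27 c^2.
Plug a = 2, b = -3, c = 5:
  18*(2)*(-3)*(5) - 4*(2)^3*(5) + (2)^2*(-3)^2 - 4*(-3)^3 - 27*(5)^2
  = -540 + (-160) + 36 + (108) + (-675)
  = -1231.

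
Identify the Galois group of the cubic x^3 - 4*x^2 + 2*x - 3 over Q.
Gal(K/Q) = S_3 (symmetric group of order 6)

Compute the discriminant of x^3 + (-4)*x^2 + (2)*x + (-3): Δ = -547. Since Δ is not a rational square, the Galois group is not contained in A_3; it must be the full S_3 (irreducibility of the cubic rules out anything smaller).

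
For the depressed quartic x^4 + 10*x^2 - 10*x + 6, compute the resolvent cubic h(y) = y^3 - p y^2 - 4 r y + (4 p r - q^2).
h(y) = y^3 - 10*y^2 - 24*y + 140

Identify coefficients: p = 10, q = -10, r = 6.
Plug into h(y) = y^3 - p y^2 - 4 r y + (4 p r - q^2):
  h(y) = y^3 - (10) y^2 - 4*(6) y + (4*(10)*(6) - (-10)^2)
       = y^3 + (-10) y^2 + (-24) y + (140).
Simplifying: h(y) = y^3 - 10*y^2 - 24*y + 140.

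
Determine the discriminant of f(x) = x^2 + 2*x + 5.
Δ = -16

For a quadratic a x^2 + b x + c the discriminant is Δ = b^2 - 4ac = (2)^2 - 4*(1)*(5) = 4 - (20) = -16.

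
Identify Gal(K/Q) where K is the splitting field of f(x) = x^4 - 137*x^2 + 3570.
Gal(K/Q) = V_4 (Klein four-group, Z/2Z × Z/2Z)

f factors as (x^2 - 102)(x^2 - 35), so the splitting field is K = Q(sqrt(102), sqrt(35)). The elements 102, 35, 3570 are all non-squares in Q, so sqrt(102) and sqrt(35) generate independent quadratic extensions. Thus [K:Q] = 4 and Gal(K/Q) is generated by the two order-2 automorphisms sqrt(102) ↦ -sqrt(102) and sqrt(35) ↦ -sqrt(35), giving V_4.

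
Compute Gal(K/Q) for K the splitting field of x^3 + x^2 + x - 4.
Gal(K/Q) = S_3 (symmetric group of order 6)

Compute the discriminant of x^3 + (1)*x^2 + (1)*x + (-4): Δ = -491. Since Δ is not a rational square, the Galois group is not contained in A_3; it must be the full S_3 (irreducibility of the cubic rules out anything smaller).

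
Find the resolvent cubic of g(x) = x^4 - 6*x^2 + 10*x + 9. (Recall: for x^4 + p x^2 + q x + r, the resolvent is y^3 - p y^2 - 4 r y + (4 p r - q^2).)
h(y) = y^3 + 6*y^2 - 36*y - 316

Identify coefficients: p = -6, q = 10, r = 9.
Plug into h(y) = y^3 - p y^2 - 4 r y + (4 p r - q^2):
  h(y) = y^3 - (-6) y^2 - 4*(9) y + (4*(-6)*(9) - (10)^2)
       = y^3 + (6) y^2 + (-36) y + (-316).
Simplifying: h(y) = y^3 + 6*y^2 - 36*y - 316.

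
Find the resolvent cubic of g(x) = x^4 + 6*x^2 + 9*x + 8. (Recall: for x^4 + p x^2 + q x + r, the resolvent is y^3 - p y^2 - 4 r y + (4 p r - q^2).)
h(y) = y^3 - 6*y^2 - 32*y + 111

Identify coefficients: p = 6, q = 9, r = 8.
Plug into h(y) = y^3 - p y^2 - 4 r y + (4 p r - q^2):
  h(y) = y^3 - (6) y^2 - 4*(8) y + (4*(6)*(8) - (9)^2)
       = y^3 + (-6) y^2 + (-32) y + (111).
Simplifying: h(y) = y^3 - 6*y^2 - 32*y + 111.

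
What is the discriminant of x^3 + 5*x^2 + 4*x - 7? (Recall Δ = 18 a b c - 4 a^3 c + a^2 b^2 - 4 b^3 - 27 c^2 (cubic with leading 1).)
Δ = -199

For x^3 + a x^2 + b x + c the discriminant is Δ = 18 a b c - 4 a^3 c + a^2 b^2 - 4 b^3 - 27 c^2.
Plug a = 5, b = 4, c = -7:
  18*(5)*(4)*(-7) - 4*(5)^3*(-7) + (5)^2*(4)^2 - 4*(4)^3 - 27*(-7)^2
  = -2520 + (3500) + 400 + (-256) + (-1323)
  = -199.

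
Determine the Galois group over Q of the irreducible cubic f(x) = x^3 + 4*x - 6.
Gal(K/Q) = S_3 (symmetric group of order 6)

Compute the discriminant of x^3 + (0)*x^2 + (4)*x + (-6): Δ = -1228. Since Δ is not a rational square, the Galois group is not contained in A_3; it must be the full S_3 (irreducibility of the cubic rules out anything smaller).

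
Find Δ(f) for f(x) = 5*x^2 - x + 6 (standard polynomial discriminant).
Δ = -119

For a quadratic a x^2 + b x + c the discriminant is Δ = b^2 - 4ac = (-1)^2 - 4*(5)*(6) = 1 - (120) = -119.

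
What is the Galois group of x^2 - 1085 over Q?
Gal(K/Q) = Z/2Z (cyclic of order 2)

x^2 - 1085 is irreducible over Q since 1085 is not a rational square. The splitting field Q(sqrt(1085)) has degree 2 over Q, and its unique nontrivial automorphism is sqrt(1085) ↦ -sqrt(1085). Hence Gal(Q(sqrt(1085))/Q) = Z/2Z.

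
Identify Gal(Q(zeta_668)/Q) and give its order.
|Gal(Q(zeta_668)/Q)| = phi(668) = 332; group ≅ (Z/668Z)^* ≅ Z/2Z × Z/166Z

The n-th cyclotomic polynomial Φ_668(x) is the minimal polynomial of zeta_668 over Q and has degree phi(668) = 332. So Q(zeta_668) is a degree-332 Galois extension with Galois group (Z/668Z)^*. By CRT, (Z/668Z)^* ≅ (Z/4Z)^* × (Z/167Z)^*. Each prime-power unit group is (Z/4Z)^* ≅ Z/2Z; (Z/167Z)^* ≅ Z/166Z. Hence Gal(Q(zeta_668)/Q) ≅ Z/2Z × Z/166Z.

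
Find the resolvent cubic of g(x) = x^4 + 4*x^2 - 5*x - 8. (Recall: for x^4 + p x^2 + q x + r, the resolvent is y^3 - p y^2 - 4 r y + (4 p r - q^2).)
h(y) = y^3 - 4*y^2 + 32*y - 153

Identify coefficients: p = 4, q = -5, r = -8.
Plug into h(y) = y^3 - p y^2 - 4 r y + (4 p r - q^2):
  h(y) = y^3 - (4) y^2 - 4*(-8) y + (4*(4)*(-8) - (-5)^2)
       = y^3 + (-4) y^2 + (32) y + (-153).
Simplifying: h(y) = y^3 - 4*y^2 + 32*y - 153.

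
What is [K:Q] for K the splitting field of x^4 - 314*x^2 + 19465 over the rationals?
[K:Q] = 4

f factors as (x^2 - 229)(x^2 - 85); the splitting field is K = Q(sqrt(229), sqrt(85)). Since 229, 85, and 19465 are all non-squares in Q, the three subfields Q(sqrt(229)), Q(sqrt(85)), Q(sqrt(19465)) are distinct degree-2 extensions, so [K:Q] = 4 (Klein four Galois group).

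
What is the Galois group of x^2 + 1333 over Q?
Gal(K/Q) = Z/2Z (cyclic of order 2)

x^2 + 1333 is irreducible over Q since -1333 is not a rational square. The splitting field Q(sqrt(-1333)) has degree 2 over Q, and its unique nontrivial automorphism is sqrt(-1333) ↦ -sqrt(-1333). Hence Gal(Q(sqrt(-1333))/Q) = Z/2Z.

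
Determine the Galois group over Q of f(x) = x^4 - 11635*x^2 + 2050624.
Gal(K/Q) = Z/2Z (cyclic of order 2)

f factors as (x^2 - 179)(x^2 - 11456), so the splitting field is K = Q(sqrt(179), sqrt(11456)). The squarefree part of 179 is 179 and the squarefree part of 11456 is also 179, so sqrt(179) and sqrt(11456) are both rational multiples of sqrt(179). Hence Q(sqrt(179)) = Q(sqrt(11456)) = Q(sqrt(179)), and the splitting field collapses to a single degree-2 extension with Galois group Z/2Z.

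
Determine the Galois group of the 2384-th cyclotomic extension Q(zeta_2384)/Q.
|Gal(Q(zeta_2384)/Q)| = phi(2384) = 1184; group ≅ (Z/2384Z)^* ≅ Z/2Z × Z/4Z × Z/148Z

The n-th cyclotomic polynomial Φ_2384(x) is the minimal polynomial of zeta_2384 over Q and has degree phi(2384) = 1184. So Q(zeta_2384) is a degree-1184 Galois extension with Galois group (Z/2384Z)^*. By CRT, (Z/2384Z)^* ≅ (Z/16Z)^* × (Z/149Z)^*. Each prime-power unit group is (Z/16Z)^* ≅ Z/2Z × Z/4Z; (Z/149Z)^* ≅ Z/148Z. Hence Gal(Q(zeta_2384)/Q) ≅ Z/2Z × Z/4Z × Z/148Z.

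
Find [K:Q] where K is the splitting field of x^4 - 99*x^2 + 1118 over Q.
[K:Q] = 4

f factors as (x^2 - 86)(x^2 - 13); the splitting field is K = Q(sqrt(86), sqrt(13)). Since 86, 13, and 1118 are all non-squares in Q, the three subfields Q(sqrt(86)), Q(sqrt(13)), Q(sqrt(1118)) are distinct degree-2 extensions, so [K:Q] = 4 (Klein four Galois group).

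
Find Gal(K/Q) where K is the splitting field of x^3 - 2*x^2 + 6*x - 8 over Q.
Gal(K/Q) = S_3 (symmetric group of order 6)

Compute the discriminant of x^3 + (-2)*x^2 + (6)*x + (-8): Δ = -976. Since Δ is not a rational square, the Galois group is not contained in A_3; it must be the full S_3 (irreducibility of the cubic rules out anything smaller).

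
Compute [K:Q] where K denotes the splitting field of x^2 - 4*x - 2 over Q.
[K:Q] = 2

The discriminant of x^2 + (-4)*x + (-2) is b^2 - 4c = 16 - (-8) = 24. Since 24 is not a perfect square in Q, the polynomial is irreducible over Q. Its two roots generate a degree-2 extension, so [K:Q] = 2.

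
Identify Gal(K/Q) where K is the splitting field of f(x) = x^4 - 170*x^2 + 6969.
Gal(K/Q) = V_4 (Klein four-group, Z/2Z × Z/2Z)

f factors as (x^2 - 101)(x^2 - 69), so the splitting field is K = Q(sqrt(101), sqrt(69)). The elements 101, 69, 6969 are all non-squares in Q, so sqrt(101) and sqrt(69) generate independent quadratic extensions. Thus [K:Q] = 4 and Gal(K/Q) is generated by the two order-2 automorphisms sqrt(101) ↦ -sqrt(101) and sqrt(69) ↦ -sqrt(69), giving V_4.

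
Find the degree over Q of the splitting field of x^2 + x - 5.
[K:Q] = 2

The discriminant of x^2 + (1)*x + (-5) is b^2 - 4c = 1 - (-20) = 21. Since 21 is not a perfect square in Q, the polynomial is irreducible over Q. Its two roots generate a degree-2 extension, so [K:Q] = 2.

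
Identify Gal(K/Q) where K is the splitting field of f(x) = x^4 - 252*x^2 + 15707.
Gal(K/Q) = V_4 (Klein four-group, Z/2Z × Z/2Z)

f factors as (x^2 - 113)(x^2 - 139), so the splitting field is K = Q(sqrt(113), sqrt(139)). The elements 113, 139, 15707 are all non-squares in Q, so sqrt(113) and sqrt(139) generate independent quadratic extensions. Thus [K:Q] = 4 and Gal(K/Q) is generated by the two order-2 automorphisms sqrt(113) ↦ -sqrt(113) and sqrt(139) ↦ -sqrt(139), giving V_4.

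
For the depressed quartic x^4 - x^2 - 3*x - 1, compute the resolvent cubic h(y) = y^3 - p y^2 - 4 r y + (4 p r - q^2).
h(y) = y^3 + y^2 + 4*y - 5

Identify coefficients: p = -1, q = -3, r = -1.
Plug into h(y) = y^3 - p y^2 - 4 r y + (4 p r - q^2):
  h(y) = y^3 - (-1) y^2 - 4*(-1) y + (4*(-1)*(-1) - (-3)^2)
       = y^3 + (1) y^2 + (4) y + (-5).
Simplifying: h(y) = y^3 + y^2 + 4*y - 5.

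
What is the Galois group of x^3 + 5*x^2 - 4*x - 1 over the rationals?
Gal(K/Q) = S_3 (symmetric group of order 6)

Compute the discriminant of x^3 + (5)*x^2 + (-4)*x + (-1): Δ = 1489. Since Δ is not a rational square, the Galois group is not contained in A_3; it must be the full S_3 (irreducibility of the cubic rules out anything smaller).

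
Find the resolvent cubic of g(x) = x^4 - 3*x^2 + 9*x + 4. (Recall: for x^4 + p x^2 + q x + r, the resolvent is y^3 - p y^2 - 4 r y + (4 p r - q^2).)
h(y) = y^3 + 3*y^2 - 16*y - 129

Identify coefficients: p = -3, q = 9, r = 4.
Plug into h(y) = y^3 - p y^2 - 4 r y + (4 p r - q^2):
  h(y) = y^3 - (-3) y^2 - 4*(4) y + (4*(-3)*(4) - (9)^2)
       = y^3 + (3) y^2 + (-16) y + (-129).
Simplifying: h(y) = y^3 + 3*y^2 - 16*y - 129.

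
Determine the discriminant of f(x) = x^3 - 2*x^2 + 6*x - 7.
Δ = -755

For x^3 + a x^2 + b x + c the discriminant is Δ = 18 a b c - 4 a^3 c + a^2 b^2 - 4 b^3 - 27 c^2.
Plug a = -2, b = 6, c = -7:
  18*(-2)*(6)*(-7) - 4*(-2)^3*(-7) + (-2)^2*(6)^2 - 4*(6)^3 - 27*(-7)^2
  = 1512 + (-224) + 144 + (-864) + (-1323)
  = -755.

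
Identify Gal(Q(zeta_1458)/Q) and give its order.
|Gal(Q(zeta_1458)/Q)| = phi(1458) = 486; group ≅ (Z/1458Z)^* ≅ Z/486Z

The n-th cyclotomic polynomial Φ_1458(x) is the minimal polynomial of zeta_1458 over Q and has degree phi(1458) = 486. So Q(zeta_1458) is a degree-486 Galois extension with Galois group (Z/1458Z)^*. By CRT, (Z/1458Z)^* ≅ (Z/2Z)^* × (Z/729Z)^*. Each prime-power unit group is (Z/2Z)^* ≅ trivial group (order 1); (Z/729Z)^* ≅ Z/486Z. Hence Gal(Q(zeta_1458)/Q) ≅ Z/486Z.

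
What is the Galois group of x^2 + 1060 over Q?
Gal(K/Q) = Z/2Z (cyclic of order 2)

x^2 + 1060 is irreducible over Q since -1060 is not a rational square. The splitting field Q(sqrt(-1060)) has degree 2 over Q, and its unique nontrivial automorphism is sqrt(-1060) ↦ -sqrt(-1060). Hence Gal(Q(sqrt(-1060))/Q) = Z/2Z.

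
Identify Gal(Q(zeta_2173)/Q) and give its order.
|Gal(Q(zeta_2173)/Q)| = phi(2173) = 2080; group ≅ (Z/2173Z)^* ≅ Z/40Z × Z/52Z

The n-th cyclotomic polynomial Φ_2173(x) is the minimal polynomial of zeta_2173 over Q and has degree phi(2173) = 2080. So Q(zeta_2173) is a degree-2080 Galois extension with Galois group (Z/2173Z)^*. By CRT, (Z/2173Z)^* ≅ (Z/41Z)^* × (Z/53Z)^*. Each prime-power unit group is (Z/41Z)^* ≅ Z/40Z; (Z/53Z)^* ≅ Z/52Z. Hence Gal(Q(zeta_2173)/Q) ≅ Z/40Z × Z/52Z.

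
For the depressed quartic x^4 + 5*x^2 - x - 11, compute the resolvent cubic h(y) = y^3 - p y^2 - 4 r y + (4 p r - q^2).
h(y) = y^3 - 5*y^2 + 44*y - 221

Identify coefficients: p = 5, q = -1, r = -11.
Plug into h(y) = y^3 - p y^2 - 4 r y + (4 p r - q^2):
  h(y) = y^3 - (5) y^2 - 4*(-11) y + (4*(5)*(-11) - (-1)^2)
       = y^3 + (-5) y^2 + (44) y + (-221).
Simplifying: h(y) = y^3 - 5*y^2 + 44*y - 221.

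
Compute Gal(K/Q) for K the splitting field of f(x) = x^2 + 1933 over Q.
Gal(K/Q) = Z/2Z (cyclic of order 2)

x^2 + 1933 is irreducible over Q since -1933 is not a rational square. The splitting field Q(sqrt(-1933)) has degree 2 over Q, and its unique nontrivial automorphism is sqrt(-1933) ↦ -sqrt(-1933). Hence Gal(Q(sqrt(-1933))/Q) = Z/2Z.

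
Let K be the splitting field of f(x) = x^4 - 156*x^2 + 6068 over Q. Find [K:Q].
[K:Q] = 4

f factors as (x^2 - 82)(x^2 - 74); the splitting field is K = Q(sqrt(82), sqrt(74)). Since 82, 74, and 6068 are all non-squares in Q, the three subfields Q(sqrt(82)), Q(sqrt(74)), Q(sqrt(6068)) are distinct degree-2 extensions, so [K:Q] = 4 (Klein four Galois group).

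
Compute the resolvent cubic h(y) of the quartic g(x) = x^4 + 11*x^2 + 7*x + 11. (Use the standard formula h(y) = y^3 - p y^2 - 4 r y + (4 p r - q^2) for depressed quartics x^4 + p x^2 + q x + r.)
h(y) = y^3 - 11*y^2 - 44*y + 435

Identify coefficients: p = 11, q = 7, r = 11.
Plug into h(y) = y^3 - p y^2 - 4 r y + (4 p r - q^2):
  h(y) = y^3 - (11) y^2 - 4*(11) y + (4*(11)*(11) - (7)^2)
       = y^3 + (-11) y^2 + (-44) y + (435).
Simplifying: h(y) = y^3 - 11*y^2 - 44*y + 435.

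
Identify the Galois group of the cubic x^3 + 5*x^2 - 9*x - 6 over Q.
Gal(K/Q) = S_3 (symmetric group of order 6)

Compute the discriminant of x^3 + (5)*x^2 + (-9)*x + (-6): Δ = 11829. Since Δ is not a rational square, the Galois group is not contained in A_3; it must be the full S_3 (irreducibility of the cubic rules out anything smaller).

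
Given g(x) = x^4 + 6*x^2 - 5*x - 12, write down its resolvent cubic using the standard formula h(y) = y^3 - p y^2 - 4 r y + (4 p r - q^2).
h(y) = y^3 - 6*y^2 + 48*y - 313

Identify coefficients: p = 6, q = -5, r = -12.
Plug into h(y) = y^3 - p y^2 - 4 r y + (4 p r - q^2):
  h(y) = y^3 - (6) y^2 - 4*(-12) y + (4*(6)*(-12) - (-5)^2)
       = y^3 + (-6) y^2 + (48) y + (-313).
Simplifying: h(y) = y^3 - 6*y^2 + 48*y - 313.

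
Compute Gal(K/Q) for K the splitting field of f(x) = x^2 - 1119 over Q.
Gal(K/Q) = Z/2Z (cyclic of order 2)

x^2 - 1119 is irreducible over Q since 1119 is not a rational square. The splitting field Q(sqrt(1119)) has degree 2 over Q, and its unique nontrivial automorphism is sqrt(1119) ↦ -sqrt(1119). Hence Gal(Q(sqrt(1119))/Q) = Z/2Z.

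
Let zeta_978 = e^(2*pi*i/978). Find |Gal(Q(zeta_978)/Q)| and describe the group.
|Gal(Q(zeta_978)/Q)| = phi(978) = 324; group ≅ (Z/978Z)^* ≅ Z/2Z × Z/162Z

The n-th cyclotomic polynomial Φ_978(x) is the minimal polynomial of zeta_978 over Q and has degree phi(978) = 324. So Q(zeta_978) is a degree-324 Galois extension with Galois group (Z/978Z)^*. By CRT, (Z/978Z)^* ≅ (Z/2Z)^* × (Z/3Z)^* × (Z/163Z)^*. Each prime-power unit group is (Z/2Z)^* ≅ trivial group (order 1); (Z/3Z)^* ≅ Z/2Z; (Z/163Z)^* ≅ Z/162Z. Hence Gal(Q(zeta_978)/Q) ≅ Z/2Z × Z/162Z.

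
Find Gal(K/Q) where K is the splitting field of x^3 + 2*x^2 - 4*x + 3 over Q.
Gal(K/Q) = S_3 (symmetric group of order 6)

Compute the discriminant of x^3 + (2)*x^2 + (-4)*x + (3): Δ = -451. Since Δ is not a rational square, the Galois group is not contained in A_3; it must be the full S_3 (irreducibility of the cubic rules out anything smaller).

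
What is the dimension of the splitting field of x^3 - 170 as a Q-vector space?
[K:Q] = 6

x^3 - 170 has one real root r = 170^(1/3) and two complex roots r*zeta_3, r*zeta_3^2 where zeta_3 = e^(2*pi*i/3). The splitting field is Q(r, zeta_3). [Q(r):Q] = 3 and [Q(zeta_3):Q] = 2 with gcd = 1, so [Q(r, zeta_3):Q] = 3 * 2 = 6.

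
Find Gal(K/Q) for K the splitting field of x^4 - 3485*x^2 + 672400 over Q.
Gal(K/Q) = Z/2Z (cyclic of order 2)

f factors as (x^2 - 205)(x^2 - 3280), so the splitting field is K = Q(sqrt(205), sqrt(3280)). The squarefree part of 205 is 205 and the squarefree part of 3280 is also 205, so sqrt(205) and sqrt(3280) are both rational multiples of sqrt(205). Hence Q(sqrt(205)) = Q(sqrt(3280)) = Q(sqrt(205)), and the splitting field collapses to a single degree-2 extension with Galois group Z/2Z.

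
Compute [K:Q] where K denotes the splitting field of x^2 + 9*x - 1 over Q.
[K:Q] = 2

The discriminant of x^2 + (9)*x + (-1) is b^2 - 4c = 81 - (-4) = 85. Since 85 is not a perfect square in Q, the polynomial is irreducible over Q. Its two roots generate a degree-2 extension, so [K:Q] = 2.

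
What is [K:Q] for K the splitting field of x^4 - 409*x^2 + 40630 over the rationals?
[K:Q] = 4

f factors as (x^2 - 239)(x^2 - 170); the splitting field is K = Q(sqrt(239), sqrt(170)). Since 239, 170, and 40630 are all non-squares in Q, the three subfields Q(sqrt(239)), Q(sqrt(170)), Q(sqrt(40630)) are distinct degree-2 extensions, so [K:Q] = 4 (Klein four Galois group).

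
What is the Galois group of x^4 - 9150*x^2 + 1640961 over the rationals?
Gal(K/Q) = Z/2Z (cyclic of order 2)

f factors as (x^2 - 183)(x^2 - 8967), so the splitting field is K = Q(sqrt(183), sqrt(8967)). The squarefree part of 183 is 183 and the squarefree part of 8967 is also 183, so sqrt(183) and sqrt(8967) are both rational multiples of sqrt(183). Hence Q(sqrt(183)) = Q(sqrt(8967)) = Q(sqrt(183)), and the splitting field collapses to a single degree-2 extension with Galois group Z/2Z.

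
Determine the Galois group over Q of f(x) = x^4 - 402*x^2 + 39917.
Gal(K/Q) = V_4 (Klein four-group, Z/2Z × Z/2Z)

f factors as (x^2 - 223)(x^2 - 179), so the splitting field is K = Q(sqrt(223), sqrt(179)). The elements 223, 179, 39917 are all non-squares in Q, so sqrt(223) and sqrt(179) generate independent quadratic extensions. Thus [K:Q] = 4 and Gal(K/Q) is generated by the two order-2 automorphisms sqrt(223) ↦ -sqrt(223) and sqrt(179) ↦ -sqrt(179), giving V_4.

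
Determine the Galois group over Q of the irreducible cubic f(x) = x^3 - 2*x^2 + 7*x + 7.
Gal(K/Q) = S_3 (symmetric group of order 6)

Compute the discriminant of x^3 + (-2)*x^2 + (7)*x + (7): Δ = -4039. Since Δ is not a rational square, the Galois group is not contained in A_3; it must be the full S_3 (irreducibility of the cubic rules out anything smaller).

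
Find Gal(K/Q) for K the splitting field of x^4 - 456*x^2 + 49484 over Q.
Gal(K/Q) = V_4 (Klein four-group, Z/2Z × Z/2Z)

f factors as (x^2 - 278)(x^2 - 178), so the splitting field is K = Q(sqrt(278), sqrt(178)). The elements 278, 178, 49484 are all non-squares in Q, so sqrt(278) and sqrt(178) generate independent quadratic extensions. Thus [K:Q] = 4 and Gal(K/Q) is generated by the two order-2 automorphisms sqrt(278) ↦ -sqrt(278) and sqrt(178) ↦ -sqrt(178), giving V_4.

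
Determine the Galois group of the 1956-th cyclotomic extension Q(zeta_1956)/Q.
|Gal(Q(zeta_1956)/Q)| = phi(1956) = 648; group ≅ (Z/1956Z)^* ≅ Z/2Z × Z/2Z × Z/162Z

The n-th cyclotomic polynomial Φ_1956(x) is the minimal polynomial of zeta_1956 over Q and has degree phi(1956) = 648. So Q(zeta_1956) is a degree-648 Galois extension with Galois group (Z/1956Z)^*. By CRT, (Z/1956Z)^* ≅ (Z/4Z)^* × (Z/3Z)^* × (Z/163Z)^*. Each prime-power unit group is (Z/4Z)^* ≅ Z/2Z; (Z/3Z)^* ≅ Z/2Z; (Z/163Z)^* ≅ Z/162Z. Hence Gal(Q(zeta_1956)/Q) ≅ Z/2Z × Z/2Z × Z/162Z.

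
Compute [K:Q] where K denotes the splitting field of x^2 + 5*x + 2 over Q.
[K:Q] = 2

The discriminant of x^2 + (5)*x + (2) is b^2 - 4c = 25 - (8) = 17. Since 17 is not a perfect square in Q, the polynomial is irreducible over Q. Its two roots generate a degree-2 extension, so [K:Q] = 2.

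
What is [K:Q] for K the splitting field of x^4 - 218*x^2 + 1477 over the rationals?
[K:Q] = 4

f factors as (x^2 - 7)(x^2 - 211); the splitting field is K = Q(sqrt(7), sqrt(211)). Since 7, 211, and 1477 are all non-squares in Q, the three subfields Q(sqrt(7)), Q(sqrt(211)), Q(sqrt(1477)) are distinct degree-2 extensions, so [K:Q] = 4 (Klein four Galois group).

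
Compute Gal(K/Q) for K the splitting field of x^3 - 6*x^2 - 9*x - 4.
Gal(K/Q) = S_3 (symmetric group of order 6)

Compute the discriminant of x^3 + (-6)*x^2 + (-9)*x + (-4): Δ = -1944. Since Δ is not a rational square, the Galois group is not contained in A_3; it must be the full S_3 (irreducibility of the cubic rules out anything smaller).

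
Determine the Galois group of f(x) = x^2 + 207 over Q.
Gal(K/Q) = Z/2Z (cyclic of order 2)

x^2 + 207 is irreducible over Q since -207 is not a rational square. The splitting field Q(sqrt(-207)) has degree 2 over Q, and its unique nontrivial automorphism is sqrt(-207) ↦ -sqrt(-207). Hence Gal(Q(sqrt(-207))/Q) = Z/2Z.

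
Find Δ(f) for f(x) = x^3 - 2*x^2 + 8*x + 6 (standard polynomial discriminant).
Δ = -4300

For x^3 + a x^2 + b x + c the discriminant is Δ = 18 a b c - 4 a^3 c + a^2 b^2 - 4 b^3 - 27 c^2.
Plug a = -2, b = 8, c = 6:
  18*(-2)*(8)*(6) - 4*(-2)^3*(6) + (-2)^2*(8)^2 - 4*(8)^3 - 27*(6)^2
  = -1728 + (192) + 256 + (-2048) + (-972)
  = -4300.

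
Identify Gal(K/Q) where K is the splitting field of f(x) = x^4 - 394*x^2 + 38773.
Gal(K/Q) = V_4 (Klein four-group, Z/2Z × Z/2Z)

f factors as (x^2 - 191)(x^2 - 203), so the splitting field is K = Q(sqrt(191), sqrt(203)). The elements 191, 203, 38773 are all non-squares in Q, so sqrt(191) and sqrt(203) generate independent quadratic extensions. Thus [K:Q] = 4 and Gal(K/Q) is generated by the two order-2 automorphisms sqrt(191) ↦ -sqrt(191) and sqrt(203) ↦ -sqrt(203), giving V_4.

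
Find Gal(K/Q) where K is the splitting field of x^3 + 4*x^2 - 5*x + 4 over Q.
Gal(K/Q) = S_3 (symmetric group of order 6)

Compute the discriminant of x^3 + (4)*x^2 + (-5)*x + (4): Δ = -1996. Since Δ is not a rational square, the Galois group is not contained in A_3; it must be the full S_3 (irreducibility of the cubic rules out anything smaller).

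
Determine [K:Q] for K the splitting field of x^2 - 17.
[K:Q] = 2

The polynomial x^2 - 17 is irreducible over Q since 17 is not a perfect square. Its splitting field is Q(sqrt(17)), which has degree 2 over Q.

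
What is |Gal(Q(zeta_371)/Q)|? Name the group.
|Gal(Q(zeta_371)/Q)| = phi(371) = 312; group ≅ (Z/371Z)^* ≅ Z/6Z × Z/52Z

The n-th cyclotomic polynomial Φ_371(x) is the minimal polynomial of zeta_371 over Q and has degree phi(371) = 312. So Q(zeta_371) is a degree-312 Galois extension with Galois group (Z/371Z)^*. By CRT, (Z/371Z)^* ≅ (Z/7Z)^* × (Z/53Z)^*. Each prime-power unit group is (Z/7Z)^* ≅ Z/6Z; (Z/53Z)^* ≅ Z/52Z. Hence Gal(Q(zeta_371)/Q) ≅ Z/6Z × Z/52Z.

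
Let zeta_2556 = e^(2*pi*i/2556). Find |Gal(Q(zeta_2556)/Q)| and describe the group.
|Gal(Q(zeta_2556)/Q)| = phi(2556) = 840; group ≅ (Z/2556Z)^* ≅ Z/2Z × Z/6Z × Z/70Z

The n-th cyclotomic polynomial Φ_2556(x) is the minimal polynomial of zeta_2556 over Q and has degree phi(2556) = 840. So Q(zeta_2556) is a degree-840 Galois extension with Galois group (Z/2556Z)^*. By CRT, (Z/2556Z)^* ≅ (Z/4Z)^* × (Z/9Z)^* × (Z/71Z)^*. Each prime-power unit group is (Z/4Z)^* ≅ Z/2Z; (Z/9Z)^* ≅ Z/6Z; (Z/71Z)^* ≅ Z/70Z. Hence Gal(Q(zeta_2556)/Q) ≅ Z/2Z × Z/6Z × Z/70Z.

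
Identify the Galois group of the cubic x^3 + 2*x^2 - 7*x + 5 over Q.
Gal(K/Q) = S_3 (symmetric group of order 6)

Compute the discriminant of x^3 + (2)*x^2 + (-7)*x + (5): Δ = -527. Since Δ is not a rational square, the Galois group is not contained in A_3; it must be the full S_3 (irreducibility of the cubic rules out anything smaller).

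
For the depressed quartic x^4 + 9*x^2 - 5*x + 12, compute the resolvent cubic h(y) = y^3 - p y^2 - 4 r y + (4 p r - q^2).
h(y) = y^3 - 9*y^2 - 48*y + 407

Identify coefficients: p = 9, q = -5, r = 12.
Plug into h(y) = y^3 - p y^2 - 4 r y + (4 p r - q^2):
  h(y) = y^3 - (9) y^2 - 4*(12) y + (4*(9)*(12) - (-5)^2)
       = y^3 + (-9) y^2 + (-48) y + (407).
Simplifying: h(y) = y^3 - 9*y^2 - 48*y + 407.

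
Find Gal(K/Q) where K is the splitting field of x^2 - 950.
Gal(K/Q) = Z/2Z (cyclic of order 2)

x^2 - 950 is irreducible over Q since 950 is not a rational square. The splitting field Q(sqrt(950)) has degree 2 over Q, and its unique nontrivial automorphism is sqrt(950) ↦ -sqrt(950). Hence Gal(Q(sqrt(950))/Q) = Z/2Z.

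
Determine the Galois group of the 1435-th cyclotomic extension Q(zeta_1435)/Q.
|Gal(Q(zeta_1435)/Q)| = phi(1435) = 960; group ≅ (Z/1435Z)^* ≅ Z/4Z × Z/6Z × Z/40Z

The n-th cyclotomic polynomial Φ_1435(x) is the minimal polynomial of zeta_1435 over Q and has degree phi(1435) = 960. So Q(zeta_1435) is a degree-960 Galois extension with Galois group (Z/1435Z)^*. By CRT, (Z/1435Z)^* ≅ (Z/5Z)^* × (Z/7Z)^* × (Z/41Z)^*. Each prime-power unit group is (Z/5Z)^* ≅ Z/4Z; (Z/7Z)^* ≅ Z/6Z; (Z/41Z)^* ≅ Z/40Z. Hence Gal(Q(zeta_1435)/Q) ≅ Z/4Z × Z/6Z × Z/40Z.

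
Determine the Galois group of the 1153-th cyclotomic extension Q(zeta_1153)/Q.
|Gal(Q(zeta_1153)/Q)| = phi(1153) = 1152; group ≅ (Z/1153Z)^* ≅ Z/1152Z

The n-th cyclotomic polynomial Φ_1153(x) is the minimal polynomial of zeta_1153 over Q and has degree phi(1153) = 1152. So Q(zeta_1153) is a degree-1152 Galois extension with Galois group (Z/1153Z)^*. (Z/1153Z)^* is cyclic since 1153 is an odd prime power (or 4). Hence Gal(Q(zeta_1153)/Q) ≅ Z/1152Z.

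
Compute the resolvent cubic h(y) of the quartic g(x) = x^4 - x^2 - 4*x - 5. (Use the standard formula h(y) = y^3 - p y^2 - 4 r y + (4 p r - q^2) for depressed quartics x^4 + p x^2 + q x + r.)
h(y) = y^3 + y^2 + 20*y + 4

Identify coefficients: p = -1, q = -4, r = -5.
Plug into h(y) = y^3 - p y^2 - 4 r y + (4 p r - q^2):
  h(y) = y^3 - (-1) y^2 - 4*(-5) y + (4*(-1)*(-5) - (-4)^2)
       = y^3 + (1) y^2 + (20) y + (4).
Simplifying: h(y) = y^3 + y^2 + 20*y + 4.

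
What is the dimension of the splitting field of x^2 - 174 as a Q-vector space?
[K:Q] = 2

The polynomial x^2 - 174 is irreducible over Q since 174 is not a perfect square. Its splitting field is Q(sqrt(174)), which has degree 2 over Q.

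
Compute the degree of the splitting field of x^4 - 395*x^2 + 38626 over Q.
[K:Q] = 4

f factors as (x^2 - 217)(x^2 - 178); the splitting field is K = Q(sqrt(217), sqrt(178)). Since 217, 178, and 38626 are all non-squares in Q, the three subfields Q(sqrt(217)), Q(sqrt(178)), Q(sqrt(38626)) are distinct degree-2 extensions, so [K:Q] = 4 (Klein four Galois group).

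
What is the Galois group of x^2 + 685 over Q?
Gal(K/Q) = Z/2Z (cyclic of order 2)

x^2 + 685 is irreducible over Q since -685 is not a rational square. The splitting field Q(sqrt(-685)) has degree 2 over Q, and its unique nontrivial automorphism is sqrt(-685) ↦ -sqrt(-685). Hence Gal(Q(sqrt(-685))/Q) = Z/2Z.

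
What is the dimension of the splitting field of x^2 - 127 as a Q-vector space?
[K:Q] = 2

The polynomial x^2 - 127 is irreducible over Q since 127 is not a perfect square. Its splitting field is Q(sqrt(127)), which has degree 2 over Q.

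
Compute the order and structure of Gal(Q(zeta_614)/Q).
|Gal(Q(zeta_614)/Q)| = phi(614) = 306; group ≅ (Z/614Z)^* ≅ Z/306Z

The n-th cyclotomic polynomial Φ_614(x) is the minimal polynomial of zeta_614 over Q and has degree phi(614) = 306. So Q(zeta_614) is a degree-306 Galois extension with Galois group (Z/614Z)^*. By CRT, (Z/614Z)^* ≅ (Z/2Z)^* × (Z/307Z)^*. Each prime-power unit group is (Z/2Z)^* ≅ trivial group (order 1); (Z/307Z)^* ≅ Z/306Z. Hence Gal(Q(zeta_614)/Q) ≅ Z/306Z.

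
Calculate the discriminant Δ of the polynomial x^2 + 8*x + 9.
Δ = 28

For a quadratic a x^2 + b x + c the discriminant is Δ = b^2 - 4ac = (8)^2 - 4*(1)*(9) = 64 - (36) = 28.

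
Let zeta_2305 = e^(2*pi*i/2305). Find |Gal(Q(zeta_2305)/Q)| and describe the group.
|Gal(Q(zeta_2305)/Q)| = phi(2305) = 1840; group ≅ (Z/2305Z)^* ≅ Z/4Z × Z/460Z

The n-th cyclotomic polynomial Φ_2305(x) is the minimal polynomial of zeta_2305 over Q and has degree phi(2305) = 1840. So Q(zeta_2305) is a degree-1840 Galois extension with Galois group (Z/2305Z)^*. By CRT, (Z/2305Z)^* ≅ (Z/5Z)^* × (Z/461Z)^*. Each prime-power unit group is (Z/5Z)^* ≅ Z/4Z; (Z/461Z)^* ≅ Z/460Z. Hence Gal(Q(zeta_2305)/Q) ≅ Z/4Z × Z/460Z.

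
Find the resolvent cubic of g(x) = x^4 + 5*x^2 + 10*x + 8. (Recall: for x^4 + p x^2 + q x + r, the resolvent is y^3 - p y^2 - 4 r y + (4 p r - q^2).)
h(y) = y^3 - 5*y^2 - 32*y + 60

Identify coefficients: p = 5, q = 10, r = 8.
Plug into h(y) = y^3 - p y^2 - 4 r y + (4 p r - q^2):
  h(y) = y^3 - (5) y^2 - 4*(8) y + (4*(5)*(8) - (10)^2)
       = y^3 + (-5) y^2 + (-32) y + (60).
Simplifying: h(y) = y^3 - 5*y^2 - 32*y + 60.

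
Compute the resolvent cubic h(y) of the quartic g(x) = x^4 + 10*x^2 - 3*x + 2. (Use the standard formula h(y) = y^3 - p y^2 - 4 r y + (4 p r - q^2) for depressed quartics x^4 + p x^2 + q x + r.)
h(y) = y^3 - 10*y^2 - 8*y + 71

Identify coefficients: p = 10, q = -3, r = 2.
Plug into h(y) = y^3 - p y^2 - 4 r y + (4 p r - q^2):
  h(y) = y^3 - (10) y^2 - 4*(2) y + (4*(10)*(2) - (-3)^2)
       = y^3 + (-10) y^2 + (-8) y + (71).
Simplifying: h(y) = y^3 - 10*y^2 - 8*y + 71.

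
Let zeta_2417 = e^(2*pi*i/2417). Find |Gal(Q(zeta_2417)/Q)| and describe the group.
|Gal(Q(zeta_2417)/Q)| = phi(2417) = 2416; group ≅ (Z/2417Z)^* ≅ Z/2416Z

The n-th cyclotomic polynomial Φ_2417(x) is the minimal polynomial of zeta_2417 over Q and has degree phi(2417) = 2416. So Q(zeta_2417) is a degree-2416 Galois extension with Galois group (Z/2417Z)^*. (Z/2417Z)^* is cyclic since 2417 is an odd prime power (or 4). Hence Gal(Q(zeta_2417)/Q) ≅ Z/2416Z.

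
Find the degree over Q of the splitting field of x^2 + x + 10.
[K:Q] = 2

The discriminant of x^2 + (1)*x + (10) is b^2 - 4c = 1 - (40) = -39. Since -39 is not a perfect square in Q, the polynomial is irreducible over Q. Its two roots generate a degree-2 extension, so [K:Q] = 2.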